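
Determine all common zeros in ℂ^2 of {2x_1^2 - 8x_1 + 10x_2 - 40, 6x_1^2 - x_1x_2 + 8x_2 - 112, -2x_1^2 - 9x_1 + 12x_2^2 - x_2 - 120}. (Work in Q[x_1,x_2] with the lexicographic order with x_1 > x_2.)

Compute a lex Gröbner basis by Buchberger's algorithm.
f_1 = 2x_1^2 - 8x_1 + 10x_2 - 40, LT = x_1^2.
f_2 = 6x_1^2 - x_1x_2 + 8x_2 - 112, LT = x_1^2.
f_3 = -2x_1^2 - 9x_1 + 12x_2^2 - x_2 - 120, LT = x_1^2.

S(f_1,f_2): lcm = x_1^2. S = 1/6x_1x_2 - 4x_1 + 11/3x_2 - 4/3.
  leading term x_1x_2: no divisor's leading term divides it; move 1/6x_1x_2 to the remainder.
  leading term x_1: no divisor's leading term divides it; move -4x_1 to the remainder.
  leading term x_2: no divisor's leading term divides it; move 11/3x_2 to the remainder.
  leading term 1: no divisor's leading term divides it; move -4/3 to the remainder.
  remainder 1/6x_1x_2 - 4x_1 + 11/3x_2 - 4/3 ≠ 0; add h_4 = 1/6x_1x_2 - 4x_1 + 11/3x_2 - 4/3 to the basis.

S(f_1,f_3): lcm = x_1^2. S = -17/2x_1 + 6x_2^2 + 9/2x_2 - 80.
  leading term x_1: no divisor's leading term divides it; move -17/2x_1 to the remainder.
  leading term x_2^2: no divisor's leading term divides it; move 6x_2^2 to the remainder.
  leading term x_2: no divisor's leading term divides it; move 9/2x_2 to the remainder.
  leading term 1: no divisor's leading term divides it; move -80 to the remainder.
  remainder -17/2x_1 + 6x_2^2 + 9/2x_2 - 80 ≠ 0; add h_5 = -17/2x_1 + 6x_2^2 + 9/2x_2 - 80 to the basis.

S(f_1,h_4): lcm = x_1^2x_2. S = 24x_1^2 - 26x_1x_2 + 8x_1 + 5x_2^2 - 20x_2.
  leading term x_1^2: subtract (12)·f_1 from 24x_1^2 - 26x_1x_2 + 8x_1 + 5x_2^2 - 20x_2 → -26x_1x_2 + 104x_1 + 5x_2^2 - 140x_2 + 480
  leading term x_1x_2: subtract (-156)·h_4 from -26x_1x_2 + 104x_1 + 5x_2^2 - 140x_2 + 480 → -520x_1 + 5x_2^2 + 432x_2 + 272
  leading term x_1: subtract (1040/17)·h_5 from -520x_1 + 5x_2^2 + 432x_2 + 272 → -6155/17x_2^2 + 2664/17x_2 + 87824/17
  leading term x_2^2: no divisor's leading term divides it; move -6155/17x_2^2 to the remainder.
  leading term x_2: no divisor's leading term divides it; move 2664/17x_2 to the remainder.
  leading term 1: no divisor's leading term divides it; move 87824/17 to the remainder.
  remainder -6155/17x_2^2 + 2664/17x_2 + 87824/17 ≠ 0; add h_6 = -6155/17x_2^2 + 2664/17x_2 + 87824/17 to the basis.

S(f_3,h_4): lcm = x_1^2x_2. S = 24x_1^2 - 35/2x_1x_2 + 8x_1 - 6x_2^3 + 1/2x_2^2 + 60x_2.
  leading term x_1^2: subtract (12)·f_1 from 24x_1^2 - 35/2x_1x_2 + 8x_1 - 6x_2^3 + 1/2x_2^2 + 60x_2 → -35/2x_1x_2 + 104x_1 - 6x_2^3 + 1/2x_2^2 - 60x_2 + 480
  leading term x_1x_2: subtract (-105)·h_4 from -35/2x_1x_2 + 104x_1 - 6x_2^3 + 1/2x_2^2 - 60x_2 + 480 → -316x_1 - 6x_2^3 + 1/2x_2^2 + 325x_2 + 340
  leading term x_1: subtract (632/17)·h_5 from -316x_1 - 6x_2^3 + 1/2x_2^2 + 325x_2 + 340 → -6x_2^3 - 7567/34x_2^2 + 2681/17x_2 + 56340/17
  leading term x_2^3: subtract (102/6155x_2)·h_6 from -6x_2^3 - 7567/34x_2^2 + 2681/17x_2 + 56340/17 → -47118341/209270x_2^2 + 7543507/104635x_2 + 56340/17
  leading term x_2^2: subtract (47118341/75768050)·h_6 from -47118341/209270x_2^2 + 7543507/104635x_2 + 56340/17 → -960667331/37884025x_2 + 3842669324/37884025
  leading term x_2: no divisor's leading term divides it; move -960667331/37884025x_2 to the remainder.
  leading term 1: no divisor's leading term divides it; move 3842669324/37884025 to the remainder.
  remainder -960667331/37884025x_2 + 3842669324/37884025 ≠ 0; add h_7 = -960667331/37884025x_2 + 3842669324/37884025 to the basis.

The other S-polynomials (S(f_2,f_3), S(f_2,h_4), S(f_1,h_5), S(f_2,h_5), S(f_3,h_5), S(h_4,h_5), S(f_1,h_6), S(f_2,h_6), S(f_3,h_6), S(h_4,h_6), S(h_5,h_6), S(f_1,h_7), S(f_2,h_7), S(f_3,h_7), S(h_4,h_7), S(h_5,h_7), S(h_6,h_7)) all reduce to 0 modulo the current basis, so we have a Gröbner basis.
Inter-reduce: drop elements whose leading term is divisible by another's, tail-reduce, and make monic.
Reduced Gröbner basis: {x_1 - 4, x_2 - 4}.

From the last basis element, x_2 - 4 = 0, so x_2 takes values in {4}. Each choice, substituted upward through the basis, yields the corresponding point(s) of the solution set.
  x_2 = 4: the earlier basis element becomes x_1 - 4 = 0, giving x_1 = 4 — point (4, 4).

{(4, 4)}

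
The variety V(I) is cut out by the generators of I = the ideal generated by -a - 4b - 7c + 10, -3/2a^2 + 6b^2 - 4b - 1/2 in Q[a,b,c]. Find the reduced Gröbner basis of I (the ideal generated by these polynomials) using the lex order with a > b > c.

G = {a + 4b + 7c - 10, b^2 + 14/3bc - 58/9b + 49/12c^2 - 35/3c + 301/36}

This is the nonlinear analogue of row-reducing a linear system.

f_1 = -a - 4b - 7c + 10, LT = a.
f_2 = -3/2a^2 + 6b^2 - 4b - 1/2, LT = a^2.

S(f_1,f_2): lcm = a^2. S = 4ab + 7ac - 10a + 4b^2 - 8/3b - 1/3.
  leading term ab: subtract (-4b)·f_1 from 4ab + 7ac - 10a + 4b^2 - 8/3b - 1/3 → 7ac - 10a - 12b^2 - 28bc + 112/3b - 1/3
  leading term ac: subtract (-7c)·f_1 from 7ac - 10a - 12b^2 - 28bc + 112/3b - 1/3 → -10a - 12b^2 - 56bc + 112/3b - 49c^2 + 70c - 1/3
  leading term a: subtract (10)·f_1 from -10a - 12b^2 - 56bc + 112/3b - 49c^2 + 70c - 1/3 → -12b^2 - 56bc + 232/3b - 49c^2 + 140c - 301/3
  leading term b^2: no divisor's leading term divides it; move -12b^2 to the remainder.
  leading term bc: no divisor's leading term divides it; move -56bc to the remainder.
  leading term b: no divisor's leading term divides it; move 232/3b to the remainder.
  leading term c^2: no divisor's leading term divides it; move -49c^2 to the remainder.
  leading term c: no divisor's leading term divides it; move 140c to the remainder.
  leading term 1: no divisor's leading term divides it; move -301/3 to the remainder.
  remainder -12b^2 - 56bc + 232/3b - 49c^2 + 140c - 301/3 ≠ 0; add g_3 = -12b^2 - 56bc + 232/3b - 49c^2 + 140c - 301/3 to the basis.

The other S-polynomials (S(f_1,g_3), S(f_2,g_3)) all reduce to 0 modulo the current basis, so we have a Gröbner basis.
Inter-reduce: drop elements whose leading term is divisible by another's, tail-reduce, and make monic.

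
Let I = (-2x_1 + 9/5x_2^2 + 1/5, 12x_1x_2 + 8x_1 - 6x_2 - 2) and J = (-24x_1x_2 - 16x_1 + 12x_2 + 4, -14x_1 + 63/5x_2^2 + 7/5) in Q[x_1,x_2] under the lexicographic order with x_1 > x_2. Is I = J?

Yes, the ideals are equal.

Equality of ideals is decidable: compute both reduced Gröbner bases (unique for the ordering) and check whether they agree.
Buchberger on the first generating set:
f_1 = -2x_1 + 9/5x_2^2 + 1/5, LT = x_1.
f_2 = 12x_1x_2 + 8x_1 - 6x_2 - 2, LT = x_1x_2.

S(f_1,f_2): lcm = x_1x_2. S = -2/3x_1 - 9/10x_2^3 + 2/5x_2 + 1/6.
  leading term x_1: subtract (1/3)·f_1 from -2/3x_1 - 9/10x_2^3 + 2/5x_2 + 1/6 → -9/10x_2^3 - 3/5x_2^2 + 2/5x_2 + 1/10
  leading term x_2^3: no divisor's leading term divides it; move -9/10x_2^3 to the remainder.
  leading term x_2^2: no divisor's leading term divides it; move -3/5x_2^2 to the remainder.
  leading term x_2: no divisor's leading term divides it; move 2/5x_2 to the remainder.
  leading term 1: no divisor's leading term divides it; move 1/10 to the remainder.
  remainder -9/10x_2^3 - 3/5x_2^2 + 2/5x_2 + 1/10 ≠ 0; add g_3 = -9/10x_2^3 - 3/5x_2^2 + 2/5x_2 + 1/10 to the basis.

The other S-polynomials (S(f_1,g_3), S(f_2,g_3)) all reduce to 0 modulo the current basis, so we have a Gröbner basis.
Inter-reduce: drop elements whose leading term is divisible by another's, tail-reduce, and make monic.
Reduced Gröbner basis: {x_1 - 9/10x_2^2 - 1/10, x_2^3 + 2/3x_2^2 - 4/9x_2 - 1/9}.

Buchberger on the second generating set:
h_1 = -24x_1x_2 - 16x_1 + 12x_2 + 4, LT = x_1x_2.
h_2 = -14x_1 + 63/5x_2^2 + 7/5, LT = x_1.

S(h_1,h_2): lcm = x_1x_2. S = 2/3x_1 + 9/10x_2^3 - 2/5x_2 - 1/6.
  leading term x_1: subtract (-1/21)·h_2 from 2/3x_1 + 9/10x_2^3 - 2/5x_2 - 1/6 → 9/10x_2^3 + 3/5x_2^2 - 2/5x_2 - 1/10
  leading term x_2^3: no divisor's leading term divides it; move 9/10x_2^3 to the remainder.
  leading term x_2^2: no divisor's leading term divides it; move 3/5x_2^2 to the remainder.
  leading term x_2: no divisor's leading term divides it; move -2/5x_2 to the remainder.
  leading term 1: no divisor's leading term divides it; move -1/10 to the remainder.
  remainder 9/10x_2^3 + 3/5x_2^2 - 2/5x_2 - 1/10 ≠ 0; add k_3 = 9/10x_2^3 + 3/5x_2^2 - 2/5x_2 - 1/10 to the basis.

The other S-polynomials (S(h_1,k_3), S(h_2,k_3)) all reduce to 0 modulo the current basis, so we have a Gröbner basis.
Inter-reduce: drop elements whose leading term is divisible by another's, tail-reduce, and make monic.
Reduced Gröbner basis: {x_1 - 9/10x_2^2 - 1/10, x_2^3 + 2/3x_2^2 - 4/9x_2 - 1/9}.

These coincide, so the ideals are equal.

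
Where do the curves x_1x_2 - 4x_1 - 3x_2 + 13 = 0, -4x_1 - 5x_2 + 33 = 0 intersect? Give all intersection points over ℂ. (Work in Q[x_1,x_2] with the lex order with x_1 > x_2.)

{(17/4, 16/5), (2, 5)}

Compute a lex Gröbner basis by Buchberger's algorithm.
f_1 = x_1x_2 - 4x_1 - 3x_2 + 13, LT = x_1x_2.
f_2 = -4x_1 - 5x_2 + 33, LT = x_1.

S(f_1,f_2): lcm = x_1x_2. S = -4x_1 - \tfrac{5}{4}x_2^{2} + \tfrac{21}{4}x_2 + 13.
  leading term x_1: subtract (1)·f_2 from -4x_1 - \tfrac{5}{4}x_2^{2} + \tfrac{21}{4}x_2 + 13 → -\tfrac{5}{4}x_2^{2} + \tfrac{41}{4}x_2 - 20
  leading term x_2^{2}: no divisor's leading term divides it; move -\tfrac{5}{4}x_2^{2} to the remainder.
  leading term x_2: no divisor's leading term divides it; move \tfrac{41}{4}x_2 to the remainder.
  leading term 1: no divisor's leading term divides it; move -20 to the remainder.
  remainder -\tfrac{5}{4}x_2^{2} + \tfrac{41}{4}x_2 - 20 ≠ 0; add h_3 = -\tfrac{5}{4}x_2^{2} + \tfrac{41}{4}x_2 - 20 to the basis.

The other S-polynomials (S(f_1,h_3), S(f_2,h_3)) all reduce to 0 modulo the current basis, so we have a Gröbner basis.
Inter-reduce: drop elements whose leading term is divisible by another's, tail-reduce, and make monic.
Reduced Gröbner basis: {x_1 + \tfrac{5}{4}x_2 - \tfrac{33}{4}, x_2^{2} - \tfrac{41}{5}x_2 + 16}.

Elimination: the polynomial x_2^{2} - \tfrac{41}{5}x_2 + 16 lies in the elimination ideal for x_2, so x_2 ∈ {16/5, 5}. For each such x_2, the remaining basis elements (now univariate) give the rest of the solution.
  x_2 = 16/5: the earlier basis element becomes x_1 - \tfrac{17}{4} = 0, giving x_1 = 17/4 — point (17/4, 16/5).
  x_2 = 5: the earlier basis element becomes x_1 - 2 = 0, giving x_1 = 2 — point (2, 5).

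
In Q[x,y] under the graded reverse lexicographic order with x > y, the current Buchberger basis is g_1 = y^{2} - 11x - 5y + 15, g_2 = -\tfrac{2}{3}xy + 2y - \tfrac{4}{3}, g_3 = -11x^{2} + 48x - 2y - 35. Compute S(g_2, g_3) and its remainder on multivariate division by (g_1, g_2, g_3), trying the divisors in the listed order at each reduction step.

S(g_2, g_3) = \tfrac{15}{11}xy - \tfrac{2}{11}y^{2} + 2x - \tfrac{35}{11}y; remainder on division = 0.

lcm(LM(g_2), LM(g_3)) = x^{2}y.
S = (lcm/LT(g_2))·g_2 − (lcm/LT(g_3))·g_3 = \tfrac{15}{11}xy - \tfrac{2}{11}y^{2} + 2x - \tfrac{35}{11}y.
Reduce S modulo (g_1, g_2, g_3) in that order:
  leading term xy: subtract (-\tfrac{45}{22})·g_2 from \tfrac{15}{11}xy - \tfrac{2}{11}y^{2} + 2x - \tfrac{35}{11}y → -\tfrac{2}{11}y^{2} + 2x + \tfrac{10}{11}y - \tfrac{30}{11}
  leading term y^{2}: subtract (-\tfrac{2}{11})·g_1 from -\tfrac{2}{11}y^{2} + 2x + \tfrac{10}{11}y - \tfrac{30}{11} → 0
The remainder is 0, so this S-polynomial contributes no new basis element.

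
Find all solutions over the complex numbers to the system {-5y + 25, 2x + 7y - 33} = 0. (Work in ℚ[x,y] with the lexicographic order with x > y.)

Compute a lex Gröbner basis by Buchberger's algorithm.
f_1 = -5y + 25, LT = y.
f_2 = 2x + 7y - 33, LT = x.

The S-polynomials (S(f_1,f_2)) all reduce to 0 modulo the current basis, so we have a Gröbner basis.
Inter-reduce: drop elements whose leading term is divisible by another's, tail-reduce, and make monic.
Reduced Gröbner basis: {x + 1, y - 5}.

Since the basis is lex-ordered, y - 5 is univariate in y. Its roots are {5}. Back-substituting each root into the other basis elements fixes the other coordinates.
  y = 5: the earlier basis element becomes x + 1 = 0, giving x = -1 — point (-1, 5).
Check: every point annihilates each of the original generators.

{(-1, 5)}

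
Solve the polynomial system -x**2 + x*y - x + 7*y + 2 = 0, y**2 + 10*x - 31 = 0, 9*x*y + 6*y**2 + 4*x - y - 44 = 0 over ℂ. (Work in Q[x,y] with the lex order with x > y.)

Compute a lex Gröbner basis by Buchberger's algorithm.
f_1 = -x**2 + x*y - x + 7*y + 2, LT = x**2.
f_2 = 10*x + y**2 - 31, LT = x.
f_3 = 9*x*y + 4*x + 6*y**2 - y - 44, LT = x*y.

S(f_1,f_2): lcm = x**2. S = -1/10*x*y**2 - x*y + 41/10*x - 7*y - 2.
  leading term x*y**2: subtract (-1/100*y**2)·f_2 from -1/10*x*y**2 - x*y + 41/10*x - 7*y - 2 → -x*y + 41/10*x + 1/100*y**4 - 31/100*y**2 - 7*y - 2
  leading term x*y: subtract (-1/10*y)·f_2 from -x*y + 41/10*x + 1/100*y**4 - 31/100*y**2 - 7*y - 2 → 41/10*x + 1/100*y**4 + 1/10*y**3 - 31/100*y**2 - 101/10*y - 2
  leading term x: subtract (41/100)·f_2 from 41/10*x + 1/100*y**4 + 1/10*y**3 - 31/100*y**2 - 101/10*y - 2 → 1/100*y**4 + 1/10*y**3 - 18/25*y**2 - 101/10*y + 1071/100
  leading term y**4: no divisor's leading term divides it; move 1/100*y**4 to the remainder.
  leading term y**3: no divisor's leading term divides it; move 1/10*y**3 to the remainder.
  leading term y**2: no divisor's leading term divides it; move -18/25*y**2 to the remainder.
  leading term y: no divisor's leading term divides it; move -101/10*y to the remainder.
  leading term 1: no divisor's leading term divides it; move 1071/100 to the remainder.
  remainder 1/100*y**4 + 1/10*y**3 - 18/25*y**2 - 101/10*y + 1071/100 ≠ 0; add h_4 = 1/100*y**4 + 1/10*y**3 - 18/25*y**2 - 101/10*y + 1071/100 to the basis.

S(f_1,f_3): lcm = x**2*y. S = -4/9*x**2 - 5/3*x*y**2 + 10/9*x*y + 44/9*x - 7*y**2 - 2*y.
  leading term x**2: subtract (4/9)·f_1 from -4/9*x**2 - 5/3*x*y**2 + 10/9*x*y + 44/9*x - 7*y**2 - 2*y → -5/3*x*y**2 + 2/3*x*y + 16/3*x - 7*y**2 - 46/9*y - 8/9
  leading term x*y**2: subtract (-1/6*y**2)·f_2 from -5/3*x*y**2 + 2/3*x*y + 16/3*x - 7*y**2 - 46/9*y - 8/9 → 2/3*x*y + 16/3*x + 1/6*y**4 - 73/6*y**2 - 46/9*y - 8/9
  leading term x*y: subtract (1/15*y)·f_2 from 2/3*x*y + 16/3*x + 1/6*y**4 - 73/6*y**2 - 46/9*y - 8/9 → 16/3*x + 1/6*y**4 - 1/15*y**3 - 73/6*y**2 - 137/45*y - 8/9
  leading term x: subtract (8/15)·f_2 from 16/3*x + 1/6*y**4 - 1/15*y**3 - 73/6*y**2 - 137/45*y - 8/9 → 1/6*y**4 - 1/15*y**3 - 127/10*y**2 - 137/45*y + 704/45
  leading term y**4: subtract (50/3)·h_4 from 1/6*y**4 - 1/15*y**3 - 127/10*y**2 - 137/45*y + 704/45 → -26/15*y**3 - 7/10*y**2 + 7438/45*y - 14657/90
  leading term y**3: no divisor's leading term divides it; move -26/15*y**3 to the remainder.
  leading term y**2: no divisor's leading term divides it; move -7/10*y**2 to the remainder.
  leading term y: no divisor's leading term divides it; move 7438/45*y to the remainder.
  leading term 1: no divisor's leading term divides it; move -14657/90 to the remainder.
  remainder -26/15*y**3 - 7/10*y**2 + 7438/45*y - 14657/90 ≠ 0; add h_5 = -26/15*y**3 - 7/10*y**2 + 7438/45*y - 14657/90 to the basis.

S(f_2,f_3): lcm = x*y. S = -4/9*x + 1/10*y**3 - 2/3*y**2 - 269/90*y + 44/9.
  leading term x: subtract (-2/45)·f_2 from -4/9*x + 1/10*y**3 - 2/3*y**2 - 269/90*y + 44/9 → 1/10*y**3 - 28/45*y**2 - 269/90*y + 158/45
  leading term y**3: subtract (-3/52)·h_5 from 1/10*y**3 - 28/45*y**2 - 269/90*y + 158/45 → -3101/4680*y**2 + 766/117*y - 27539/4680
  leading term y**2: no divisor's leading term divides it; move -3101/4680*y**2 to the remainder.
  leading term y: no divisor's leading term divides it; move 766/117*y to the remainder.
  leading term 1: no divisor's leading term divides it; move -27539/4680 to the remainder.
  remainder -3101/4680*y**2 + 766/117*y - 27539/4680 ≠ 0; add h_6 = -3101/4680*y**2 + 766/117*y - 27539/4680 to the basis.

S(f_3,h_4): lcm = x*y**4. S = -86/9*x*y**3 + 72*x*y**2 + 1010*x*y - 1071*x + 2/3*y**5 - 1/9*y**4 - 44/9*y**3.
  leading term x*y**3: subtract (-43/45*y**3)·f_2 from -86/9*x*y**3 + 72*x*y**2 + 1010*x*y - 1071*x + 2/3*y**5 - 1/9*y**4 - 44/9*y**3 → 72*x*y**2 + 1010*x*y - 1071*x + 73/45*y**5 - 1/9*y**4 - 1553/45*y**3
  leading term x*y**2: subtract (36/5*y**2)·f_2 from 72*x*y**2 + 1010*x*y - 1071*x + 73/45*y**5 - 1/9*y**4 - 1553/45*y**3 → 1010*x*y - 1071*x + 73/45*y**5 - 329/45*y**4 - 1553/45*y**3 + 1116/5*y**2
  leading term x*y: subtract (101*y)·f_2 from 1010*x*y - 1071*x + 73/45*y**5 - 329/45*y**4 - 1553/45*y**3 + 1116/5*y**2 → -1071*x + 73/45*y**5 - 329/45*y**4 - 6098/45*y**3 + 1116/5*y**2 + 3131*y
  leading term x: subtract (-1071/10)·f_2 from -1071*x + 73/45*y**5 - 329/45*y**4 - 6098/45*y**3 + 1116/5*y**2 + 3131*y → 73/45*y**5 - 329/45*y**4 - 6098/45*y**3 + 3303/10*y**2 + 3131*y - 33201/10
  leading term y**5: subtract (1460/9*y)·h_4 from 73/45*y**5 - 329/45*y**4 - 6098/45*y**3 + 3303/10*y**2 + 3131*y - 33201/10 → -353/15*y**4 - 842/45*y**3 + 177187/90*y**2 + 6968/5*y - 33201/10
  leading term y**4: subtract (-7060/3)·h_4 from -353/15*y**4 - 842/45*y**3 + 177187/90*y**2 + 6968/5*y - 33201/10 → 9748/45*y**3 + 24691/90*y**2 - 335626/15*y + 218841/10
  leading term y**3: subtract (-4874/39)·h_5 from 9748/45*y**3 + 24691/90*y**2 - 335626/15*y + 218841/10 → 218629/1170*y**2 - 603086/351*y + 5374973/3510
  leading term y**2: subtract (-874516/3101)·h_6 from 218629/1170*y**2 - 603086/351*y + 5374973/3510 → 10728314/83727*y - 10728314/83727
  leading term y: no divisor's leading term divides it; move 10728314/83727*y to the remainder.
  leading term 1: no divisor's leading term divides it; move -10728314/83727 to the remainder.
  remainder 10728314/83727*y - 10728314/83727 ≠ 0; add h_7 = 10728314/83727*y - 10728314/83727 to the basis.

The other S-polynomials (S(f_1,h_4), S(f_2,h_4), S(f_1,h_5), S(f_2,h_5), S(f_3,h_5), S(h_4,h_5), S(f_1,h_6), S(f_2,h_6), S(f_3,h_6), S(h_4,h_6), S(h_5,h_6), S(f_1,h_7), S(f_2,h_7), S(f_3,h_7), S(h_4,h_7), S(h_5,h_7), S(h_6,h_7)) all reduce to 0 modulo the current basis, so we have a Gröbner basis.
Inter-reduce: drop elements whose leading term is divisible by another's, tail-reduce, and make monic.
Reduced Gröbner basis: {x - 3, y - 1}.

Since the basis is lex-ordered, y - 1 is univariate in y. Its roots are {1}. Back-substituting each root into the other basis elements fixes the other coordinates.
  y = 1: the earlier basis element becomes x - 3 = 0, giving x = 3 — point (3, 1).
Substituting each solution back into the original system confirms all equations vanish.

{(3, 1)}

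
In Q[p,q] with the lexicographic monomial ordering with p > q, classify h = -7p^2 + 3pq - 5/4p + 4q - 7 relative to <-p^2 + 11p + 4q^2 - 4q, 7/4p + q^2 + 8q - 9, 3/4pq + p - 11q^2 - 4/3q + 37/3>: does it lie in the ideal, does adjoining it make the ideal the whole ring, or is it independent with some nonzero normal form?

Adjoining -7p^2 + 3pq - 5/4p + 4q - 7 makes the ideal the whole ring: the system is inconsistent.

First compute the reduced Gröbner basis of I by Buchberger's algorithm.
f_1 = -p^2 + 11p + 4q^2 - 4q, LT = p^2.
f_2 = 7/4p + q^2 + 8q - 9, LT = p.
f_3 = 3/4pq + p - 11q^2 - 4/3q + 37/3, LT = pq.

S(f_1,f_2): lcm = p^2. S = -4/7pq^2 - 32/7pq - 41/7p - 4q^2 + 4q.
  reduce S modulo (f_1, f_2, f_3):
  remainder 16/49q^4 + 256/49q^3 + 848/49q^2 + 356/49q - 1476/49 ≠ 0; add k_4 = 16/49q^4 + 256/49q^3 + 848/49q^2 + 356/49q - 1476/49 to the basis.

S(f_1,f_3): lcm = p^2q. S = -4/3p^2 + 44/3pq^2 - 83/9pq - 148/9p - 4q^3 + 4q^2.
  reduce S modulo (f_1, f_2, f_3, k_4):
  remainder 4304/63q^3 + 5204/9q^2 + 18056/63q - 6532/7 ≠ 0; add k_5 = 4304/63q^3 + 5204/9q^2 + 18056/63q - 6532/7 to the basis.

S(f_2,f_3): lcm = pq. S = -4/3p + 4/7q^3 + 404/21q^2 - 212/63q - 148/9.
  reduce S modulo (f_1, f_2, f_3, k_4, k_5):
  remainder 4079/269q^2 + 806/2421q - 37517/2421 ≠ 0; add k_6 = 4079/269q^2 + 806/2421q - 37517/2421 to the basis.

S(f_3,k_4): lcm = pq^4. S = -44/3pq^3 - 53pq^2 - 89/4pq + 369/4p - 44/3q^5 - 16/9q^4 + 148/9q^3.
  reduce S modulo (f_1, f_2, f_3, k_4, k_5, k_6):
  remainder 573803846/110133q - 573803846/110133 ≠ 0; add k_7 = 573803846/110133q - 573803846/110133 to the basis.

The other S-polynomials (S(f_1,k_4), S(f_2,k_4), S(f_1,k_5), S(f_2,k_5), S(f_3,k_5), S(k_4,k_5), S(f_1,k_6), S(f_2,k_6), S(f_3,k_6), S(k_4,k_6), S(k_5,k_6), S(f_1,k_7), S(f_2,k_7), S(f_3,k_7), S(k_4,k_7), S(k_5,k_7), S(k_6,k_7)) all reduce to 0 modulo the current basis, so we have a Gröbner basis.
Inter-reduce: drop elements whose leading term is divisible by another's, tail-reduce, and make monic.
Reduced Gröbner basis: {p, q - 1}.
Label its elements g_1 = p, g_2 = q - 1.

Reduce h = -7p^2 + 3pq - 5/4p + 4q - 7 modulo G:
  leading term p^2: subtract (-7p)·g_1 from -7p^2 + 3pq - 5/4p + 4q - 7 → 3pq - 5/4p + 4q - 7
  leading term pq: subtract (3q)·g_1 from 3pq - 5/4p + 4q - 7 → -5/4p + 4q - 7
  leading term p: subtract (-5/4)·g_1 from -5/4p + 4q - 7 → 4q - 7
  leading term q: subtract (4)·g_2 from 4q - 7 → -3
  leading term 1: no divisor's leading term divides it; move -3 to the remainder.
  normal form = -3.
The normal form is nonzero, so h ∉ I. Since h minus its normal form lies in I, I + (h) = I + (r) where r = -3; decide whether this ideal is the whole ring.
Here r = -3 is a nonzero constant, hence a unit: 1 ∈ I + (h), the Gröbner basis of I + (h) is {1}, and the enlarged system has no common solution — adjoining h is inconsistent.

The remainder on division by a Gröbner basis is unique — it is the normal form.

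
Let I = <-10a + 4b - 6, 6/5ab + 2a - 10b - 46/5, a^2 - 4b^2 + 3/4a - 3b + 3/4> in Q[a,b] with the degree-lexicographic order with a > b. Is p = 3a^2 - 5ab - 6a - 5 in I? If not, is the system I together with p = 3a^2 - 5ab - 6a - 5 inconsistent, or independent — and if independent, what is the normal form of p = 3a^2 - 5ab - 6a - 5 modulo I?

Adjoining 3a^2 - 5ab - 6a - 5 makes the ideal the whole ring: the system is inconsistent.

First compute the reduced Gröbner basis of I by Buchberger's algorithm.
f_1 = -10a + 4b - 6, LT = a.
f_2 = 6/5ab + 2a - 10b - 46/5, LT = ab.
f_3 = a^2 - 4b^2 + 3/4a - 3b + 3/4, LT = a^2.

S(f_1,f_2): lcm = ab. S = -2/5b^2 - 5/3a + 134/15b + 23/3.
  leading term b^2: no divisor's leading term divides it; move -2/5b^2 to the remainder.
  leading term a: subtract (1/6)·f_1 from -5/3a + 134/15b + 23/3 → 124/15b + 26/3
  leading term b: no divisor's leading term divides it; move 124/15b to the remainder.
  leading term 1: no divisor's leading term divides it; move 26/3 to the remainder.
  remainder -2/5b^2 + 124/15b + 26/3 ≠ 0; add h_4 = -2/5b^2 + 124/15b + 26/3 to the basis.

S(f_1,f_3): lcm = a^2. S = -2/5ab + 4b^2 - 3/20a + 3b - 3/4.
  leading term ab: subtract (1/25b)·f_1 from -2/5ab + 4b^2 - 3/20a + 3b - 3/4 → 96/25b^2 - 3/20a + 81/25b - 3/4
  leading term b^2: subtract (-48/5)·h_4 from 96/25b^2 - 3/20a + 81/25b - 3/4 → -3/20a + 413/5b + 1649/20
  leading term a: subtract (3/200)·f_1 from -3/20a + 413/5b + 1649/20 → 4127/50b + 4127/50
  leading term b: no divisor's leading term divides it; move 4127/50b to the remainder.
  leading term 1: no divisor's leading term divides it; move 4127/50 to the remainder.
  remainder 4127/50b + 4127/50 ≠ 0; add h_5 = 4127/50b + 4127/50 to the basis.

The other S-polynomials (S(f_2,f_3), S(f_1,h_4), S(f_2,h_4), S(f_3,h_4), S(f_1,h_5), S(f_2,h_5), S(f_3,h_5), S(h_4,h_5)) all reduce to 0 modulo the current basis, so we have a Gröbner basis.
Inter-reduce: drop elements whose leading term is divisible by another's, tail-reduce, and make monic.
Reduced Gröbner basis: {a + 1, b + 1}.
Label its elements g_1 = a + 1, g_2 = b + 1.

Reduce p = 3a^2 - 5ab - 6a - 5 modulo G:
  leading term a^2: subtract (3a)·g_1 from 3a^2 - 5ab - 6a - 5 → -5ab - 9a - 5
  leading term ab: subtract (-5b)·g_1 from -5ab - 9a - 5 → -9a + 5b - 5
  leading term a: subtract (-9)·g_1 from -9a + 5b - 5 → 5b + 4
  leading term b: subtract (5)·g_2 from 5b + 4 → -1
  leading term 1: no divisor's leading term divides it; move -1 to the remainder.
  normal form = -1.
The normal form is nonzero, so p ∉ I. Since p minus its normal form lies in I, I + (p) = I + (r) where r = -1; decide whether this ideal is the whole ring.
Here r = -1 is a nonzero constant, hence a unit: 1 ∈ I + (p), the Gröbner basis of I + (p) is {1}, and the enlarged system has no common solution — adjoining p is inconsistent.

Ideal membership is decidable via reduction modulo a Gröbner basis.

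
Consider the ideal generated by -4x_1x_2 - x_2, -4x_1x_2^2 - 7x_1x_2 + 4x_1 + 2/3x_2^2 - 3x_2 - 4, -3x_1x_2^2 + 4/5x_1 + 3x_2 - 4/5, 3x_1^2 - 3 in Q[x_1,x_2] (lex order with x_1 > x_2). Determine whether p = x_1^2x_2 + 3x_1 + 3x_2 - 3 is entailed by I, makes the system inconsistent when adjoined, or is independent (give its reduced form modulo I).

x_1^2x_2 + 3x_1 + 3x_2 - 3 lies in I (it reduces to 0).

First compute the reduced Gröbner basis of I by Buchberger's algorithm.
f_1 = -4x_1x_2 - x_2, LT = x_1x_2.
f_2 = -4x_1x_2^2 - 7x_1x_2 + 4x_1 + 2/3x_2^2 - 3x_2 - 4, LT = x_1x_2^2.
f_3 = -3x_1x_2^2 + 4/5x_1 + 3x_2 - 4/5, LT = x_1x_2^2.
f_4 = 3x_1^2 - 3, LT = x_1^2.

S(f_1,f_2): lcm = x_1x_2^2. S = -7/4x_1x_2 + x_1 + 5/12x_2^2 - 3/4x_2 - 1.
  leading term x_1x_2: subtract (7/16)·f_1 from -7/4x_1x_2 + x_1 + 5/12x_2^2 - 3/4x_2 - 1 → x_1 + 5/12x_2^2 - 5/16x_2 - 1
  leading term x_1: no divisor's leading term divides it; move x_1 to the remainder.
  leading term x_2^2: no divisor's leading term divides it; move 5/12x_2^2 to the remainder.
  leading term x_2: no divisor's leading term divides it; move -5/16x_2 to the remainder.
  leading term 1: no divisor's leading term divides it; move -1 to the remainder.
  remainder x_1 + 5/12x_2^2 - 5/16x_2 - 1 ≠ 0; add h_5 = x_1 + 5/12x_2^2 - 5/16x_2 - 1 to the basis.

S(f_1,f_3): lcm = x_1x_2^2. S = 4/15x_1 + 1/4x_2^2 + x_2 - 4/15.
  leading term x_1: subtract (4/15)·h_5 from 4/15x_1 + 1/4x_2^2 + x_2 - 4/15 → 5/36x_2^2 + 13/12x_2
  leading term x_2^2: no divisor's leading term divides it; move 5/36x_2^2 to the remainder.
  leading term x_2: no divisor's leading term divides it; move 13/12x_2 to the remainder.
  remainder 5/36x_2^2 + 13/12x_2 ≠ 0; add h_6 = 5/36x_2^2 + 13/12x_2 to the basis.

S(f_1,f_4): lcm = x_1^2x_2. S = 1/4x_1x_2 + x_2.
  leading term x_1x_2: subtract (-1/16)·f_1 from 1/4x_1x_2 + x_2 → 15/16x_2
  leading term x_2: no divisor's leading term divides it; move 15/16x_2 to the remainder.
  remainder 15/16x_2 ≠ 0; add h_7 = 15/16x_2 to the basis.

The other S-polynomials (S(f_2,f_3), S(f_2,f_4), S(f_3,f_4), S(f_1,h_5), S(f_2,h_5), S(f_3,h_5), S(f_4,h_5), S(f_1,h_6), S(f_2,h_6), S(f_3,h_6), S(f_4,h_6), S(h_5,h_6), S(f_1,h_7), S(f_2,h_7), S(f_3,h_7), S(f_4,h_7), S(h_5,h_7), S(h_6,h_7)) all reduce to 0 modulo the current basis, so we have a Gröbner basis.
Inter-reduce: drop elements whose leading term is divisible by another's, tail-reduce, and make monic.
Reduced Gröbner basis: {x_1 - 1, x_2}.
Label its elements g_1 = x_1 - 1, g_2 = x_2.

Reduce p = x_1^2x_2 + 3x_1 + 3x_2 - 3 modulo G:
  leading term x_1^2x_2: subtract (x_1x_2)·g_1 from x_1^2x_2 + 3x_1 + 3x_2 - 3 → x_1x_2 + 3x_1 + 3x_2 - 3
  leading term x_1x_2: subtract (x_2)·g_1 from x_1x_2 + 3x_1 + 3x_2 - 3 → 3x_1 + 4x_2 - 3
  leading term x_1: subtract (3)·g_1 from 3x_1 + 4x_2 - 3 → 4x_2
  leading term x_2: subtract (4)·g_2 from 4x_2 → 0
  normal form = 0.
Since the normal form is 0, p ∈ I.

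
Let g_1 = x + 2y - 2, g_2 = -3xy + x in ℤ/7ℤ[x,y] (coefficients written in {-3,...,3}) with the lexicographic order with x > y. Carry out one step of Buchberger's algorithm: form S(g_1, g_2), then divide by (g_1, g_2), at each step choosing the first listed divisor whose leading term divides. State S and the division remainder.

S(g_1, g_2) = -2x + 2y² - 2y; remainder on division = 2y² + 2y + 3.

lcm(LM(g_1), LM(g_2)) = xy.
S = (lcm/LT(g_1))·g_1 − (lcm/LT(g_2))·g_2 = -2x + 2y² - 2y.
Reduce S modulo (g_1, g_2) in that order:
  leading term x: subtract (-2)·g_1 from -2x + 2y² - 2y → 2y² + 2y + 3
  leading term y²: no divisor's leading term divides it; move 2y² to the remainder.
  leading term y: no divisor's leading term divides it; move 2y to the remainder.
  leading term 1: no divisor's leading term divides it; move 3 to the remainder.
The remainder 2y² + 2y + 3 is nonzero, so it would be added as the next basis element.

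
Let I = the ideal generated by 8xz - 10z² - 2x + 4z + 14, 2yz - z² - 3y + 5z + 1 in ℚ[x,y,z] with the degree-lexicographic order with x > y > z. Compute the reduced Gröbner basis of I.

f_1 = 8xz - 10z² - 2x + 4z + 14, LT = xz.
f_2 = 2yz - z² - 3y + 5z + 1, LT = yz.

S(f_1,f_2): lcm = xyz. S = ½xz² - 5/4yz² + 5/4xy - 5/2xz + ½yz - ½x + 7/4y.
  reduce S modulo (f_1, f_2):
  remainder 5/4xy - 25/32z² - 35/32x - 5/16y + 35/8z + 155/32 ≠ 0; add g_3 = 5/4xy - 25/32z² - 35/32x - 5/16y + 35/8z + 155/32 to the basis.

The other S-polynomials (S(f_1,g_3), S(f_2,g_3)) all reduce to 0 modulo the current basis, so we have a Gröbner basis.

G = {xy - ⅝z² - ⅞x - ¼y + 7/2z + 31/8, xz - 5/4z² - ¼x + ½z + 7/4, yz - ½z² - 3/2y + 5/2z + ½}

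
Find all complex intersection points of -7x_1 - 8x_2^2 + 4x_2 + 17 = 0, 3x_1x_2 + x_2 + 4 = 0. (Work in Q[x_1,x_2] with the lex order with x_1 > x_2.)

{(-1, 2), (29/21 - 4*sqrt(3)*I/21, -3/4 - sqrt(3)*I/12), (29/21 + 4*sqrt(3)*I/21, -3/4 + sqrt(3)*I/12)}

Compute a lex Gröbner basis by Buchberger's algorithm.
f_1 = -7x_1 - 8x_2^2 + 4x_2 + 17, LT = x_1.
f_2 = 3x_1x_2 + x_2 + 4, LT = x_1x_2.

S(f_1,f_2): lcm = x_1x_2. S = 8/7x_2^3 - 4/7x_2^2 - 58/21x_2 - 4/3.
  reduce S modulo (f_1, f_2):
  remainder 8/7x_2^3 - 4/7x_2^2 - 58/21x_2 - 4/3 ≠ 0; add h_3 = 8/7x_2^3 - 4/7x_2^2 - 58/21x_2 - 4/3 to the basis.

The other S-polynomials (S(f_1,h_3), S(f_2,h_3)) all reduce to 0 modulo the current basis, so we have a Gröbner basis.
Inter-reduce: drop elements whose leading term is divisible by another's, tail-reduce, and make monic.
Reduced Gröbner basis: {x_1 + 8/7x_2^2 - 4/7x_2 - 17/7, x_2^3 - 1/2x_2^2 - 29/12x_2 - 7/6}.

Elimination: the polynomial x_2^3 - 1/2x_2^2 - 29/12x_2 - 7/6 lies in the elimination ideal for x_2, so x_2 ∈ {2, -3/4 - sqrt(3)*I/12, -3/4 + sqrt(3)*I/12}. For each such x_2, the remaining basis elements (now univariate) give the rest of the solution.
  x_2 = 2: the earlier basis element becomes x_1 + 1 = 0, giving x_1 = -1 — point (-1, 2).
  x_2 = -3/4 - sqrt(3)*I/12: the earlier basis element becomes x_1 - 29/21 + 4*sqrt(3)*I/21 = 0, giving x_1 = 29/21 - 4*sqrt(3)*I/21 — point (29/21 - 4*sqrt(3)*I/21, -3/4 - sqrt(3)*I/12).
  x_2 = -3/4 + sqrt(3)*I/12: the earlier basis element becomes x_1 - 29/21 - 4*sqrt(3)*I/21 = 0, giving x_1 = 29/21 + 4*sqrt(3)*I/21 — point (29/21 + 4*sqrt(3)*I/21, -3/4 + sqrt(3)*I/12).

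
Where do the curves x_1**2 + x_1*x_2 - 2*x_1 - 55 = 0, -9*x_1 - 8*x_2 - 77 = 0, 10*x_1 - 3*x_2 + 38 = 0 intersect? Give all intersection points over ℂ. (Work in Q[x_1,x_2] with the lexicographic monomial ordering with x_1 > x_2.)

Compute a lex Gröbner basis by Buchberger's algorithm.
f_1 = x_1**2 + x_1*x_2 - 2*x_1 - 55, LT = x_1**2.
f_2 = -9*x_1 - 8*x_2 - 77, LT = x_1.
f_3 = 10*x_1 - 3*x_2 + 38, LT = x_1.

S(f_1,f_2): lcm = x_1**2. S = 1/9*x_1*x_2 - 95/9*x_1 - 55.
  leading term x_1*x_2: subtract (-1/81*x_2)·f_2 from 1/9*x_1*x_2 - 95/9*x_1 - 55 → -95/9*x_1 - 8/81*x_2**2 - 77/81*x_2 - 55
  leading term x_1: subtract (95/81)·f_2 from -95/9*x_1 - 8/81*x_2**2 - 77/81*x_2 - 55 → -8/81*x_2**2 + 683/81*x_2 + 2860/81
  leading term x_2**2: no divisor's leading term divides it; move -8/81*x_2**2 to the remainder.
  leading term x_2: no divisor's leading term divides it; move 683/81*x_2 to the remainder.
  leading term 1: no divisor's leading term divides it; move 2860/81 to the remainder.
  remainder -8/81*x_2**2 + 683/81*x_2 + 2860/81 ≠ 0; add h_4 = -8/81*x_2**2 + 683/81*x_2 + 2860/81 to the basis.

S(f_1,f_3): lcm = x_1**2. S = 13/10*x_1*x_2 - 29/5*x_1 - 55.
  leading term x_1*x_2: subtract (-13/90*x_2)·f_2 from 13/10*x_1*x_2 - 29/5*x_1 - 55 → -29/5*x_1 - 52/45*x_2**2 - 1001/90*x_2 - 55
  leading term x_1: subtract (29/45)·f_2 from -29/5*x_1 - 52/45*x_2**2 - 1001/90*x_2 - 55 → -52/45*x_2**2 - 179/30*x_2 - 242/45
  leading term x_2**2: subtract (117/10)·h_4 from -52/45*x_2**2 - 179/30*x_2 - 242/45 → -4708/45*x_2 - 18832/45
  leading term x_2: no divisor's leading term divides it; move -4708/45*x_2 to the remainder.
  leading term 1: no divisor's leading term divides it; move -18832/45 to the remainder.
  remainder -4708/45*x_2 - 18832/45 ≠ 0; add h_5 = -4708/45*x_2 - 18832/45 to the basis.

S(f_2,f_3): lcm = x_1. S = 107/90*x_2 + 214/45.
  leading term x_2: subtract (-1/88)·h_5 from 107/90*x_2 + 214/45 → 0
  remainder 0.

S(f_1,h_4): leading monomials are coprime, so the S-polynomial reduces to 0 (Buchberger's first criterion).
S(f_2,h_4): leading monomials are coprime, so the S-polynomial reduces to 0 (Buchberger's first criterion).
S(f_3,h_4): leading monomials are coprime, so the S-polynomial reduces to 0 (Buchberger's first criterion).
S(f_1,h_5): leading monomials are coprime, so the S-polynomial reduces to 0 (Buchberger's first criterion).
S(f_2,h_5): leading monomials are coprime, so the S-polynomial reduces to 0 (Buchberger's first criterion).
S(f_3,h_5): leading monomials are coprime, so the S-polynomial reduces to 0 (Buchberger's first criterion).
S(h_4,h_5): lcm = x_2**2. S = -715/8*x_2 - 715/2.
  leading term x_2: subtract (2925/3424)·h_5 from -715/8*x_2 - 715/2 → 0
  remainder 0.

Every S-polynomial of the final basis reduces to 0, so we have a Gröbner basis.
Inter-reduce: drop elements whose leading term is divisible by another's, tail-reduce, and make monic.
Reduced Gröbner basis: {x_1 + 5, x_2 + 4}.

Elimination: the polynomial x_2 + 4 lies in the elimination ideal for x_2, so x_2 ∈ {-4}. For each such x_2, the remaining basis elements (now univariate) give the rest of the solution.
  x_2 = -4: the earlier basis element becomes x_1 + 5 = 0, giving x_1 = -5 — point (-5, -4).
Each listed point satisfies every original equation (direct substitution).
This is the nonlinear analogue of row-reducing a linear system.

{(-5, -4)}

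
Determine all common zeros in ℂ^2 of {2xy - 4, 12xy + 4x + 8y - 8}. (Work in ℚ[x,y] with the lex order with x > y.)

Compute a lex Gröbner basis by Buchberger's algorithm.
f_1 = 2xy - 4, LT = xy.
f_2 = 12xy + 4x + 8y - 8, LT = xy.

S(f_1,f_2): lcm = xy. S = -⅓x - ⅔y - 4/3.
  leading term x: no divisor's leading term divides it; move -⅓x to the remainder.
  leading term y: no divisor's leading term divides it; move -⅔y to the remainder.
  leading term 1: no divisor's leading term divides it; move -4/3 to the remainder.
  remainder -⅓x - ⅔y - 4/3 ≠ 0; add h_3 = -⅓x - ⅔y - 4/3 to the basis.

S(f_1,h_3): lcm = xy. S = -2y² - 4y - 2.
  leading term y²: no divisor's leading term divides it; move -2y² to the remainder.
  leading term y: no divisor's leading term divides it; move -4y to the remainder.
  leading term 1: no divisor's leading term divides it; move -2 to the remainder.
  remainder -2y² - 4y - 2 ≠ 0; add h_4 = -2y² - 4y - 2 to the basis.

The other S-polynomials (S(f_2,h_3), S(f_1,h_4), S(f_2,h_4), S(h_3,h_4)) all reduce to 0 modulo the current basis, so we have a Gröbner basis.
Inter-reduce: drop elements whose leading term is divisible by another's, tail-reduce, and make monic.
Reduced Gröbner basis: {x + 2y + 4, y² + 2y + 1}.

Elimination: the polynomial y² + 2y + 1 lies in the elimination ideal for y, so y ∈ {-1}. For each such y, the remaining basis elements (now univariate) give the rest of the solution.
  y = -1: the earlier basis element becomes x + 2 = 0, giving x = -2 — point (-2, -1).
Substituting each solution back into the original system confirms all equations vanish.
A lex Gröbner basis triangularizes the system, enabling back-substitution.

{(-2, -1)}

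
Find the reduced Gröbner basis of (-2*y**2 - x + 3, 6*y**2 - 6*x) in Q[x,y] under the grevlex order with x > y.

f_1 = -2*y**2 - x + 3, LT = y**2.
f_2 = 6*y**2 - 6*x, LT = y**2.

S(f_1,f_2): lcm = y**2. S = 3/2*x - 3/2.
  reduce S modulo (f_1, f_2):
  remainder 3/2*x - 3/2 ≠ 0; add g_3 = 3/2*x - 3/2 to the basis.

The other S-polynomials (S(f_1,g_3), S(f_2,g_3)) all reduce to 0 modulo the current basis, so we have a Gröbner basis.
Inter-reduce: drop elements whose leading term is divisible by another's, tail-reduce, and make monic.

G = {y**2 - 1, x - 1}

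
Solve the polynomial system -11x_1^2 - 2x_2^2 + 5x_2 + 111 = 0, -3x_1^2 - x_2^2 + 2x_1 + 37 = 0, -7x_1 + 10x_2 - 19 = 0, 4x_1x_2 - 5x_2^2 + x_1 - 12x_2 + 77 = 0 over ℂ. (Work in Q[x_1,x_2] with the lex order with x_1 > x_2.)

{(3, 4)}

Compute a lex Gröbner basis by Buchberger's algorithm.
f_1 = -11x_1^2 - 2x_2^2 + 5x_2 + 111, LT = x_1^2.
f_2 = -3x_1^2 + 2x_1 - x_2^2 + 37, LT = x_1^2.
f_3 = -7x_1 + 10x_2 - 19, LT = x_1.
f_4 = 4x_1x_2 + x_1 - 5x_2^2 - 12x_2 + 77, LT = x_1x_2.

S(f_1,f_2): lcm = x_1^2. S = 2/3x_1 - 5/33x_2^2 - 5/11x_2 + 74/33.
  leading term x_1: subtract (-2/21)·f_3 from 2/3x_1 - 5/33x_2^2 - 5/11x_2 + 74/33 → -5/33x_2^2 + 115/231x_2 + 100/231
  leading term x_2^2: no divisor's leading term divides it; move -5/33x_2^2 to the remainder.
  leading term x_2: no divisor's leading term divides it; move 115/231x_2 to the remainder.
  leading term 1: no divisor's leading term divides it; move 100/231 to the remainder.
  remainder -5/33x_2^2 + 115/231x_2 + 100/231 ≠ 0; add h_5 = -5/33x_2^2 + 115/231x_2 + 100/231 to the basis.

S(f_1,f_3): lcm = x_1^2. S = 10/7x_1x_2 - 19/7x_1 + 2/11x_2^2 - 5/11x_2 - 111/11.
  leading term x_1x_2: subtract (-10/49x_2)·f_3 from 10/7x_1x_2 - 19/7x_1 + 2/11x_2^2 - 5/11x_2 - 111/11 → -19/7x_1 + 1198/539x_2^2 - 2335/539x_2 - 111/11
  leading term x_1: subtract (19/49)·f_3 from -19/7x_1 + 1198/539x_2^2 - 2335/539x_2 - 111/11 → 1198/539x_2^2 - 4425/539x_2 - 1468/539
  leading term x_2^2: subtract (-3594/245)·h_5 from 1198/539x_2^2 - 4425/539x_2 - 1468/539 → -311/343x_2 + 1244/343
  leading term x_2: no divisor's leading term divides it; move -311/343x_2 to the remainder.
  leading term 1: no divisor's leading term divides it; move 1244/343 to the remainder.
  remainder -311/343x_2 + 1244/343 ≠ 0; add h_6 = -311/343x_2 + 1244/343 to the basis.

The other S-polynomials (S(f_1,f_4), S(f_2,f_3), S(f_2,f_4), S(f_3,f_4), S(f_1,h_5), S(f_2,h_5), S(f_3,h_5), S(f_4,h_5), S(f_1,h_6), S(f_2,h_6), S(f_3,h_6), S(f_4,h_6), S(h_5,h_6)) all reduce to 0 modulo the current basis, so we have a Gröbner basis.
Inter-reduce: drop elements whose leading term is divisible by another's, tail-reduce, and make monic.
Reduced Gröbner basis: {x_1 - 3, x_2 - 4}.

Elimination: the polynomial x_2 - 4 lies in the elimination ideal for x_2, so x_2 ∈ {4}. For each such x_2, the remaining basis elements (now univariate) give the rest of the solution.
  x_2 = 4: the earlier basis element becomes x_1 - 3 = 0, giving x_1 = 3 — point (3, 4).
Substituting each solution back into the original system confirms all equations vanish.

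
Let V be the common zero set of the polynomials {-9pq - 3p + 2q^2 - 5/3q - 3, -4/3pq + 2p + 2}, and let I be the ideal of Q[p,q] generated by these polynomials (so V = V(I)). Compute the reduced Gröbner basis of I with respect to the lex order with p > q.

f_1 = -9pq - 3p + 2q^2 - 5/3q - 3, LT = pq.
f_2 = -4/3pq + 2p + 2, LT = pq.

S(f_1,f_2): lcm = pq. S = 11/6p - 2/9q^2 + 5/27q + 11/6.
  leading term p: no divisor's leading term divides it; move 11/6p to the remainder.
  leading term q^2: no divisor's leading term divides it; move -2/9q^2 to the remainder.
  leading term q: no divisor's leading term divides it; move 5/27q to the remainder.
  leading term 1: no divisor's leading term divides it; move 11/6 to the remainder.
  remainder 11/6p - 2/9q^2 + 5/27q + 11/6 ≠ 0; add g_3 = 11/6p - 2/9q^2 + 5/27q + 11/6 to the basis.

S(f_1,g_3): lcm = pq. S = 1/3p + 4/33q^3 - 32/99q^2 - 22/27q + 1/3.
  leading term p: subtract (2/11)·g_3 from 1/3p + 4/33q^3 - 32/99q^2 - 22/27q + 1/3 → 4/33q^3 - 28/99q^2 - 28/33q
  leading term q^3: no divisor's leading term divides it; move 4/33q^3 to the remainder.
  leading term q^2: no divisor's leading term divides it; move -28/99q^2 to the remainder.
  leading term q: no divisor's leading term divides it; move -28/33q to the remainder.
  remainder 4/33q^3 - 28/99q^2 - 28/33q ≠ 0; add g_4 = 4/33q^3 - 28/99q^2 - 28/33q to the basis.

The other S-polynomials (S(f_2,g_3), S(f_1,g_4), S(f_2,g_4), S(g_3,g_4)) all reduce to 0 modulo the current basis, so we have a Gröbner basis.
Inter-reduce: drop elements whose leading term is divisible by another's, tail-reduce, and make monic.

G = {p - 4/33q^2 + 10/99q + 1, q^3 - 7/3q^2 - 7q}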